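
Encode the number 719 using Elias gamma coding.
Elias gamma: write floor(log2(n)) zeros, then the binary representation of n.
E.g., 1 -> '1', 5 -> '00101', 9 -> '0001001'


num_bits = floor(log2(719)) + 1 = 10
leading_zeros = num_bits - 1 = 9
binary(719) = 1011001111

Elias gamma(719) = '000000000' + '1011001111' = 0000000001011001111 (19 bits)


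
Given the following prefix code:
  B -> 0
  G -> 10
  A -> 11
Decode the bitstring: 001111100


Decoding step by step:
Bits 0 -> B
Bits 0 -> B
Bits 11 -> A
Bits 11 -> A
Bits 10 -> G
Bits 0 -> B


Decoded message: BBAAGB


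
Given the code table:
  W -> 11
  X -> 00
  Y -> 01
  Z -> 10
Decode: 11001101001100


Decoding:
11 -> W
00 -> X
11 -> W
01 -> Y
00 -> X
11 -> W
00 -> X


Result: WXWYXWX


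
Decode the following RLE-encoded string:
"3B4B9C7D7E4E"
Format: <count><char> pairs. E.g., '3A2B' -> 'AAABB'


Expanding each <count><char> pair:
  3B -> 'BBB'
  4B -> 'BBBB'
  9C -> 'CCCCCCCCC'
  7D -> 'DDDDDDD'
  7E -> 'EEEEEEE'
  4E -> 'EEEE'

Decoded = BBBBBBBCCCCCCCCCDDDDDDDEEEEEEEEEEE


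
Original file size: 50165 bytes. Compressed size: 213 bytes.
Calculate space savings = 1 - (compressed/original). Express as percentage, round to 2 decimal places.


ratio = compressed/original = 213/50165 = 0.004246
savings = 1 - ratio = 1 - 0.004246 = 0.995754
as a percentage: 0.995754 * 100 = 99.58%

Space savings = 1 - 213/50165 = 99.58%


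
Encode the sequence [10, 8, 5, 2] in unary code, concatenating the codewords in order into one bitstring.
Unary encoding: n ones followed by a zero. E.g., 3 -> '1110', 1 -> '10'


Encode each number as n ones followed by a terminating 0:
  10 -> 11111111110 (11 bits)
  8 -> 111111110 (9 bits)
  5 -> 111110 (6 bits)
  2 -> 110 (3 bits)
Total length = 11 + 9 + 6 + 3 = 29 bits.

Unary([10, 8, 5, 2]) = 11111111110111111110111110110 (29 bits)


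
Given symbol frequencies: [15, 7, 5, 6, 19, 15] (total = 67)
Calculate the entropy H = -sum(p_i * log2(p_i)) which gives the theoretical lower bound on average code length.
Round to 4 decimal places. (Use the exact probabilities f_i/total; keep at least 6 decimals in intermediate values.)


Per-symbol terms -p_i * log2(p_i) with p_i = f_i/67:
  p = 15/67 = 0.223881: log2(p) = -2.159199, -p*log2(p) = 0.483403
  p = 7/67 = 0.104478: log2(p) = -3.258734, -p*log2(p) = 0.340465
  p = 5/67 = 0.074627: log2(p) = -3.744161, -p*log2(p) = 0.279415
  p = 6/67 = 0.089552: log2(p) = -3.481127, -p*log2(p) = 0.311743
  p = 19/67 = 0.283582: log2(p) = -1.818162, -p*log2(p) = 0.515598
  p = 15/67 = 0.223881: log2(p) = -2.159199, -p*log2(p) = 0.483403
H = 0.483403 + 0.340465 + 0.279415 + 0.311743 + 0.515598 + 0.483403 = 2.414027

H = 2.414 bits/symbol


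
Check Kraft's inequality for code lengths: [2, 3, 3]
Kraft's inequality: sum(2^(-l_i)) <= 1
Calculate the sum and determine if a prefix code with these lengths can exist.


Sum = 2^(-2) + 2^(-3) + 2^(-3)
    = 0.25 + 0.125 + 0.125
    = 4/8 = 0.5
Since 0.5 <= 1, Kraft's inequality IS satisfied.
A prefix code with these lengths CAN exist.

Kraft sum = 0.5. Satisfied.


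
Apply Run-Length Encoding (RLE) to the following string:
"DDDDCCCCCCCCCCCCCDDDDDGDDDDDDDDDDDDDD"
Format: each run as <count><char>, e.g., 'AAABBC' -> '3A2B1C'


Scanning runs left to right:
  i=0: run of 'D' x 4 -> '4D'
  i=4: run of 'C' x 13 -> '13C'
  i=17: run of 'D' x 5 -> '5D'
  i=22: run of 'G' x 1 -> '1G'
  i=23: run of 'D' x 14 -> '14D'

RLE = 4D13C5D1G14D


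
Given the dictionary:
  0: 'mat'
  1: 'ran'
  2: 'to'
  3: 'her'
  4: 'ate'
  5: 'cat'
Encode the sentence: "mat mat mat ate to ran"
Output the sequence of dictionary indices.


Look up each word in the dictionary:
  'mat' -> 0
  'mat' -> 0
  'mat' -> 0
  'ate' -> 4
  'to' -> 2
  'ran' -> 1

Encoded: [0, 0, 0, 4, 2, 1]


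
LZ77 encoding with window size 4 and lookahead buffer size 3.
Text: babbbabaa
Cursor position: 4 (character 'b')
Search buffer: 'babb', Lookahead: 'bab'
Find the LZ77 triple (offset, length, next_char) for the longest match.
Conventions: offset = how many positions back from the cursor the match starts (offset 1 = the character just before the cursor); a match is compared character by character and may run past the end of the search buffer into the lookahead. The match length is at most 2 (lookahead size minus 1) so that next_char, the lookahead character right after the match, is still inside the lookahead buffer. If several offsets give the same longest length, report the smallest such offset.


Try each offset into the search buffer:
  offset=1 (pos 3, char 'b'): match length 1
  offset=2 (pos 2, char 'b'): match length 1
  offset=3 (pos 1, char 'a'): match length 0
  offset=4 (pos 0, char 'b'): match length 2
Longest match has length 2 at offset 4.
next_char = character at position 4 + 2 = 6 -> 'b'

Best match: offset=4, length=2 (matching 'ba' starting at position 0)
LZ77 triple: (4, 2, 'b')


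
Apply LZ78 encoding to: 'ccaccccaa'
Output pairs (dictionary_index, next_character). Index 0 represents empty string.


LZ78 encoding steps:
Dictionary: {0: ''}
Step 1: w='' (idx 0), next='c' -> output (0, 'c'), add 'c' as idx 1
Step 2: w='c' (idx 1), next='a' -> output (1, 'a'), add 'ca' as idx 2
Step 3: w='c' (idx 1), next='c' -> output (1, 'c'), add 'cc' as idx 3
Step 4: w='cc' (idx 3), next='a' -> output (3, 'a'), add 'cca' as idx 4
Step 5: w='' (idx 0), next='a' -> output (0, 'a'), add 'a' as idx 5


Encoded: [(0, 'c'), (1, 'a'), (1, 'c'), (3, 'a'), (0, 'a')]


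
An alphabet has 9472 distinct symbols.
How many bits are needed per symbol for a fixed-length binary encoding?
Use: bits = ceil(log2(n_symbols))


log2(9472) = 13.2095
Bracket: 2^13 = 8192 < 9472 <= 2^14 = 16384
So ceil(log2(9472)) = 14

bits = ceil(log2(9472)) = ceil(13.2095) = 14 bits


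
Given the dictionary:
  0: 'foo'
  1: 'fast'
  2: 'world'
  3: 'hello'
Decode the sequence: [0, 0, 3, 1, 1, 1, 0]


Look up each index in the dictionary:
  0 -> 'foo'
  0 -> 'foo'
  3 -> 'hello'
  1 -> 'fast'
  1 -> 'fast'
  1 -> 'fast'
  0 -> 'foo'

Decoded: "foo foo hello fast fast fast foo"


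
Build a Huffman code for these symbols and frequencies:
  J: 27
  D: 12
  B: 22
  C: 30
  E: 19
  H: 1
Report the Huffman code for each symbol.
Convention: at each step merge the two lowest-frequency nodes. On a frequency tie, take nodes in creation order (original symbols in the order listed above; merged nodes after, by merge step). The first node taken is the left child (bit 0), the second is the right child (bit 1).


Huffman tree construction:
Step 1: Merge H(1) + D(12) = 13
Step 2: Merge (H+D)(13) + E(19) = 32
Step 3: Merge B(22) + J(27) = 49
Step 4: Merge C(30) + ((H+D)+E)(32) = 62
Step 5: Merge (B+J)(49) + (C+((H+D)+E))(62) = 111
Read each symbol's code off the tree from the root (left child = 0, right child = 1).

Codes:
  J: 01 (length 2)
  D: 1101 (length 4)
  B: 00 (length 2)
  C: 10 (length 2)
  E: 111 (length 3)
  H: 1100 (length 4)
Average code length: 267/111 = 2.4054 bits/symbol


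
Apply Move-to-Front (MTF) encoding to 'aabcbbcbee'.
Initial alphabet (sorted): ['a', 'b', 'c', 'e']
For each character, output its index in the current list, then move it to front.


MTF encoding:
'a': index 0 in ['a', 'b', 'c', 'e'] -> ['a', 'b', 'c', 'e']
'a': index 0 in ['a', 'b', 'c', 'e'] -> ['a', 'b', 'c', 'e']
'b': index 1 in ['a', 'b', 'c', 'e'] -> ['b', 'a', 'c', 'e']
'c': index 2 in ['b', 'a', 'c', 'e'] -> ['c', 'b', 'a', 'e']
'b': index 1 in ['c', 'b', 'a', 'e'] -> ['b', 'c', 'a', 'e']
'b': index 0 in ['b', 'c', 'a', 'e'] -> ['b', 'c', 'a', 'e']
'c': index 1 in ['b', 'c', 'a', 'e'] -> ['c', 'b', 'a', 'e']
'b': index 1 in ['c', 'b', 'a', 'e'] -> ['b', 'c', 'a', 'e']
'e': index 3 in ['b', 'c', 'a', 'e'] -> ['e', 'b', 'c', 'a']
'e': index 0 in ['e', 'b', 'c', 'a'] -> ['e', 'b', 'c', 'a']


Output: [0, 0, 1, 2, 1, 0, 1, 1, 3, 0]


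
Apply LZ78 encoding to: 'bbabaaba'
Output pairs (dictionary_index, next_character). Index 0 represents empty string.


LZ78 encoding steps:
Dictionary: {0: ''}
Step 1: w='' (idx 0), next='b' -> output (0, 'b'), add 'b' as idx 1
Step 2: w='b' (idx 1), next='a' -> output (1, 'a'), add 'ba' as idx 2
Step 3: w='ba' (idx 2), next='a' -> output (2, 'a'), add 'baa' as idx 3
Step 4: w='ba' (idx 2), end of input -> output (2, '')


Encoded: [(0, 'b'), (1, 'a'), (2, 'a'), (2, '')]


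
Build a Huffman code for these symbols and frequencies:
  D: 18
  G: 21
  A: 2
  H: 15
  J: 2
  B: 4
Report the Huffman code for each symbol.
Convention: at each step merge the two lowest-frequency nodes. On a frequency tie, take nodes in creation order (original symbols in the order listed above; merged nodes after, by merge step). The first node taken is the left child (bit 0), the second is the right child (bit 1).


Huffman tree construction:
Step 1: Merge A(2) + J(2) = 4
Step 2: Merge B(4) + (A+J)(4) = 8
Step 3: Merge (B+(A+J))(8) + H(15) = 23
Step 4: Merge D(18) + G(21) = 39
Step 5: Merge ((B+(A+J))+H)(23) + (D+G)(39) = 62
Read each symbol's code off the tree from the root (left child = 0, right child = 1).

Codes:
  D: 10 (length 2)
  G: 11 (length 2)
  A: 0010 (length 4)
  H: 01 (length 2)
  J: 0011 (length 4)
  B: 000 (length 3)
Average code length: 136/62 = 2.1935 bits/symbol


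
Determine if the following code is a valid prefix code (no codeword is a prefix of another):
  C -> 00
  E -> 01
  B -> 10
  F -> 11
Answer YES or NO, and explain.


Checking each pair (does one codeword prefix another?):
  C='00' vs E='01': no prefix
  C='00' vs B='10': no prefix
  C='00' vs F='11': no prefix
  E='01' vs C='00': no prefix
  E='01' vs B='10': no prefix
  E='01' vs F='11': no prefix
  B='10' vs C='00': no prefix
  B='10' vs E='01': no prefix
  B='10' vs F='11': no prefix
  F='11' vs C='00': no prefix
  F='11' vs E='01': no prefix
  F='11' vs B='10': no prefix
No violation found over all pairs.

YES -- this is a valid prefix code. No codeword is a prefix of any other codeword.


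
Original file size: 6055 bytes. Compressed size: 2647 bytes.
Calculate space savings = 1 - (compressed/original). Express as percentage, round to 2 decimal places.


ratio = compressed/original = 2647/6055 = 0.437159
savings = 1 - ratio = 1 - 0.437159 = 0.562841
as a percentage: 0.562841 * 100 = 56.28%

Space savings = 1 - 2647/6055 = 56.28%


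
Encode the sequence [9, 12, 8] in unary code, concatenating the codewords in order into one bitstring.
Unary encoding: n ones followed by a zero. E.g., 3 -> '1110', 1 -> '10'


Encode each number as n ones followed by a terminating 0:
  9 -> 1111111110 (10 bits)
  12 -> 1111111111110 (13 bits)
  8 -> 111111110 (9 bits)
Total length = 10 + 13 + 9 = 32 bits.

Unary([9, 12, 8]) = 11111111101111111111110111111110 (32 bits)


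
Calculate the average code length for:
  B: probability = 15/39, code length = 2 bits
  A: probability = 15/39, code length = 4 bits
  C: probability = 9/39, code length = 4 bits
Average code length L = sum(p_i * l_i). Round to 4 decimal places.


Weighted contributions p_i * l_i:
  B: (15/39) * 2 = 30/39
  A: (15/39) * 4 = 60/39
  C: (9/39) * 4 = 36/39
Sum = (30 + 60 + 36)/39 = 126/39

L = 126/39 = 3.2308 bits/symbol


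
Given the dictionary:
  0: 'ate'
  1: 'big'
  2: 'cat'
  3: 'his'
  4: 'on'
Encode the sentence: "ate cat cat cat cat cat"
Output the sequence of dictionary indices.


Look up each word in the dictionary:
  'ate' -> 0
  'cat' -> 2
  'cat' -> 2
  'cat' -> 2
  'cat' -> 2
  'cat' -> 2

Encoded: [0, 2, 2, 2, 2, 2]


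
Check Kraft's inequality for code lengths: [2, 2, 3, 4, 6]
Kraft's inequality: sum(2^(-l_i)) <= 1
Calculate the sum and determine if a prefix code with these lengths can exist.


Sum = 2^(-2) + 2^(-2) + 2^(-3) + 2^(-4) + 2^(-6)
    = 0.25 + 0.25 + 0.125 + 0.0625 + 0.015625
    = 45/64 = 0.703125
Since 0.703125 <= 1, Kraft's inequality IS satisfied.
A prefix code with these lengths CAN exist.

Kraft sum = 0.703125. Satisfied.


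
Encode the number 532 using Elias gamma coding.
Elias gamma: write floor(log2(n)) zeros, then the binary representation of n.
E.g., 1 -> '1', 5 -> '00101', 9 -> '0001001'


num_bits = floor(log2(532)) + 1 = 10
leading_zeros = num_bits - 1 = 9
binary(532) = 1000010100

Elias gamma(532) = '000000000' + '1000010100' = 0000000001000010100 (19 bits)


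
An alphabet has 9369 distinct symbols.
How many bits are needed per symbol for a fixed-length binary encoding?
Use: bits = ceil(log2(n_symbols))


log2(9369) = 13.1937
Bracket: 2^13 = 8192 < 9369 <= 2^14 = 16384
So ceil(log2(9369)) = 14

bits = ceil(log2(9369)) = ceil(13.1937) = 14 bits


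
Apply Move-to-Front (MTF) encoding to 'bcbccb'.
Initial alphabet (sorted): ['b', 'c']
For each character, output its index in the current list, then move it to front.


MTF encoding:
'b': index 0 in ['b', 'c'] -> ['b', 'c']
'c': index 1 in ['b', 'c'] -> ['c', 'b']
'b': index 1 in ['c', 'b'] -> ['b', 'c']
'c': index 1 in ['b', 'c'] -> ['c', 'b']
'c': index 0 in ['c', 'b'] -> ['c', 'b']
'b': index 1 in ['c', 'b'] -> ['b', 'c']


Output: [0, 1, 1, 1, 0, 1]


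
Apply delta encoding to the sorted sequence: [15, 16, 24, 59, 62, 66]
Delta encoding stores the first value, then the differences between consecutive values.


First value: 15
Deltas:
  16 - 15 = 1
  24 - 16 = 8
  59 - 24 = 35
  62 - 59 = 3
  66 - 62 = 4


Delta encoded: [15, 1, 8, 35, 3, 4]


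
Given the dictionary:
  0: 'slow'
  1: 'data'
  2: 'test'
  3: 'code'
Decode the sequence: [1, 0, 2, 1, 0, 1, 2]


Look up each index in the dictionary:
  1 -> 'data'
  0 -> 'slow'
  2 -> 'test'
  1 -> 'data'
  0 -> 'slow'
  1 -> 'data'
  2 -> 'test'

Decoded: "data slow test data slow data test"


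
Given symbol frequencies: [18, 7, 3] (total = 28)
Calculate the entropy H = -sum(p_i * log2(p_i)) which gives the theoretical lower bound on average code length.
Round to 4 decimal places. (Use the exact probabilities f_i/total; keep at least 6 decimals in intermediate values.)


Per-symbol terms -p_i * log2(p_i) with p_i = f_i/28:
  p = 18/28 = 0.642857: log2(p) = -0.637430, -p*log2(p) = 0.409776
  p = 7/28 = 0.250000: log2(p) = -2.000000, -p*log2(p) = 0.500000
  p = 3/28 = 0.107143: log2(p) = -3.222392, -p*log2(p) = 0.345256
H = 0.409776 + 0.500000 + 0.345256 = 1.255032

H = 1.255 bits/symbol


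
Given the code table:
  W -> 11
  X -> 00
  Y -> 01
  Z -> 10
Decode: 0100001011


Decoding:
01 -> Y
00 -> X
00 -> X
10 -> Z
11 -> W


Result: YXXZW


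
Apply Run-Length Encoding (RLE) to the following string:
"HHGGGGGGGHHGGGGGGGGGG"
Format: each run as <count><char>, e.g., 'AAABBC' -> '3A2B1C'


Scanning runs left to right:
  i=0: run of 'H' x 2 -> '2H'
  i=2: run of 'G' x 7 -> '7G'
  i=9: run of 'H' x 2 -> '2H'
  i=11: run of 'G' x 10 -> '10G'

RLE = 2H7G2H10G


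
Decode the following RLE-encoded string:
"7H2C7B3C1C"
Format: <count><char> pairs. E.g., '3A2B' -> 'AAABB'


Expanding each <count><char> pair:
  7H -> 'HHHHHHH'
  2C -> 'CC'
  7B -> 'BBBBBBB'
  3C -> 'CCC'
  1C -> 'C'

Decoded = HHHHHHHCCBBBBBBBCCCC


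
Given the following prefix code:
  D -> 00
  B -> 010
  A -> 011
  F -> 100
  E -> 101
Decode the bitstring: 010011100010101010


Decoding step by step:
Bits 010 -> B
Bits 011 -> A
Bits 100 -> F
Bits 010 -> B
Bits 101 -> E
Bits 010 -> B


Decoded message: BAFBEB


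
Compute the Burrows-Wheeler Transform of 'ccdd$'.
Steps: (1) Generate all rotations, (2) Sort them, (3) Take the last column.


Rotations (sorted):
  0: $ccdd -> last char: d
  1: ccdd$ -> last char: $
  2: cdd$c -> last char: c
  3: d$ccd -> last char: d
  4: dd$cc -> last char: c


BWT = d$cdc


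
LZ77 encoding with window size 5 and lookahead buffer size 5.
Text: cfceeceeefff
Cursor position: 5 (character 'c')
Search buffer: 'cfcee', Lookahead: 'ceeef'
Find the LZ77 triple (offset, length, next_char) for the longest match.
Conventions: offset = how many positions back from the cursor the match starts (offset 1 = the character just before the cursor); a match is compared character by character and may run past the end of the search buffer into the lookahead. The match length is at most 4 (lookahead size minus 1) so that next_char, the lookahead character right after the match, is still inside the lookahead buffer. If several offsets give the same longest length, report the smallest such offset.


Try each offset into the search buffer:
  offset=1 (pos 4, char 'e'): match length 0
  offset=2 (pos 3, char 'e'): match length 0
  offset=3 (pos 2, char 'c'): match length 3
  offset=4 (pos 1, char 'f'): match length 0
  offset=5 (pos 0, char 'c'): match length 1
Longest match has length 3 at offset 3.
next_char = character at position 5 + 3 = 8 -> 'e'

Best match: offset=3, length=3 (matching 'cee' starting at position 2)
LZ77 triple: (3, 3, 'e')


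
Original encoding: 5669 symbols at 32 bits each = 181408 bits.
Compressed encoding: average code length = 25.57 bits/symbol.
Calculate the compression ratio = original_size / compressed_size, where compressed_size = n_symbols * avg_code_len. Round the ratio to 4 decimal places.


original_size = n_symbols * orig_bits = 5669 * 32 = 181408 bits
compressed_size = n_symbols * avg_code_len = 5669 * 25.57 = 144956.33 bits
ratio = original_size / compressed_size = 181408 / 144956.33 = 1.2515

Compression ratio = 1.2515


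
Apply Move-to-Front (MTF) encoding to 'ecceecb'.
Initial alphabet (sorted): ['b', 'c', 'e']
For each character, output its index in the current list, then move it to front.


MTF encoding:
'e': index 2 in ['b', 'c', 'e'] -> ['e', 'b', 'c']
'c': index 2 in ['e', 'b', 'c'] -> ['c', 'e', 'b']
'c': index 0 in ['c', 'e', 'b'] -> ['c', 'e', 'b']
'e': index 1 in ['c', 'e', 'b'] -> ['e', 'c', 'b']
'e': index 0 in ['e', 'c', 'b'] -> ['e', 'c', 'b']
'c': index 1 in ['e', 'c', 'b'] -> ['c', 'e', 'b']
'b': index 2 in ['c', 'e', 'b'] -> ['b', 'c', 'e']


Output: [2, 2, 0, 1, 0, 1, 2]


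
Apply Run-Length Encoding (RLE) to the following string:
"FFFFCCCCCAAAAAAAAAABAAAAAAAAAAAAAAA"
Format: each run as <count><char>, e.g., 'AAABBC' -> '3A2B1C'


Scanning runs left to right:
  i=0: run of 'F' x 4 -> '4F'
  i=4: run of 'C' x 5 -> '5C'
  i=9: run of 'A' x 10 -> '10A'
  i=19: run of 'B' x 1 -> '1B'
  i=20: run of 'A' x 15 -> '15A'

RLE = 4F5C10A1B15A


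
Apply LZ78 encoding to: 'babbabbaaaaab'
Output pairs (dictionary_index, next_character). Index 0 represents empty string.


LZ78 encoding steps:
Dictionary: {0: ''}
Step 1: w='' (idx 0), next='b' -> output (0, 'b'), add 'b' as idx 1
Step 2: w='' (idx 0), next='a' -> output (0, 'a'), add 'a' as idx 2
Step 3: w='b' (idx 1), next='b' -> output (1, 'b'), add 'bb' as idx 3
Step 4: w='a' (idx 2), next='b' -> output (2, 'b'), add 'ab' as idx 4
Step 5: w='b' (idx 1), next='a' -> output (1, 'a'), add 'ba' as idx 5
Step 6: w='a' (idx 2), next='a' -> output (2, 'a'), add 'aa' as idx 6
Step 7: w='aa' (idx 6), next='b' -> output (6, 'b'), add 'aab' as idx 7


Encoded: [(0, 'b'), (0, 'a'), (1, 'b'), (2, 'b'), (1, 'a'), (2, 'a'), (6, 'b')]


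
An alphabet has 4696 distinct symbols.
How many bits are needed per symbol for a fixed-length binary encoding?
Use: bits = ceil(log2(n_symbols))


log2(4696) = 12.1972
Bracket: 2^12 = 4096 < 4696 <= 2^13 = 8192
So ceil(log2(4696)) = 13

bits = ceil(log2(4696)) = ceil(12.1972) = 13 bits


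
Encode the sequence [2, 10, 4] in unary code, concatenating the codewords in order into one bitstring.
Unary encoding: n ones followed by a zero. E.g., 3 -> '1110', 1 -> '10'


Encode each number as n ones followed by a terminating 0:
  2 -> 110 (3 bits)
  10 -> 11111111110 (11 bits)
  4 -> 11110 (5 bits)
Total length = 3 + 11 + 5 = 19 bits.

Unary([2, 10, 4]) = 1101111111111011110 (19 bits)


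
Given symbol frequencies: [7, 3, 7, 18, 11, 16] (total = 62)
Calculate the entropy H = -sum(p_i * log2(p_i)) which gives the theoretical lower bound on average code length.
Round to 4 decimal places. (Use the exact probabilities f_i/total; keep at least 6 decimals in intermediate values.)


Per-symbol terms -p_i * log2(p_i) with p_i = f_i/62:
  p = 7/62 = 0.112903: log2(p) = -3.146841, -p*log2(p) = 0.355289
  p = 3/62 = 0.048387: log2(p) = -4.369234, -p*log2(p) = 0.211415
  p = 7/62 = 0.112903: log2(p) = -3.146841, -p*log2(p) = 0.355289
  p = 18/62 = 0.290323: log2(p) = -1.784271, -p*log2(p) = 0.518014
  p = 11/62 = 0.177419: log2(p) = -2.494765, -p*log2(p) = 0.442620
  p = 16/62 = 0.258065: log2(p) = -1.954196, -p*log2(p) = 0.504309
H = 0.355289 + 0.211415 + 0.355289 + 0.518014 + 0.442620 + 0.504309 = 2.386936

H = 2.3869 bits/symbol


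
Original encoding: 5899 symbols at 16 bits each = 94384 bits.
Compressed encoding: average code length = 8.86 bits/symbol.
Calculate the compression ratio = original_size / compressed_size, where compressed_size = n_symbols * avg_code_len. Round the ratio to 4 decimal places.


original_size = n_symbols * orig_bits = 5899 * 16 = 94384 bits
compressed_size = n_symbols * avg_code_len = 5899 * 8.86 = 52265.14 bits
ratio = original_size / compressed_size = 94384 / 52265.14 = 1.8059

Compression ratio = 1.8059


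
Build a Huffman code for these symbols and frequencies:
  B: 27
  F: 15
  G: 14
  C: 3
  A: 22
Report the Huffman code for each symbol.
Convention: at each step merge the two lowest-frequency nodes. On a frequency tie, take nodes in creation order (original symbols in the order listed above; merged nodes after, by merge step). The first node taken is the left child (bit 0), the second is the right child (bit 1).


Huffman tree construction:
Step 1: Merge C(3) + G(14) = 17
Step 2: Merge F(15) + (C+G)(17) = 32
Step 3: Merge A(22) + B(27) = 49
Step 4: Merge (F+(C+G))(32) + (A+B)(49) = 81
Read each symbol's code off the tree from the root (left child = 0, right child = 1).

Codes:
  B: 11 (length 2)
  F: 00 (length 2)
  G: 011 (length 3)
  C: 010 (length 3)
  A: 10 (length 2)
Average code length: 179/81 = 2.2099 bits/symbol


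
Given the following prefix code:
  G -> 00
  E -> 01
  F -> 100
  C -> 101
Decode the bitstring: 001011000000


Decoding step by step:
Bits 00 -> G
Bits 101 -> C
Bits 100 -> F
Bits 00 -> G
Bits 00 -> G


Decoded message: GCFGG


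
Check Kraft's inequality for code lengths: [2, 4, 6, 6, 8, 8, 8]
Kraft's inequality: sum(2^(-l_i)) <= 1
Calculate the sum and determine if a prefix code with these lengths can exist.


Sum = 2^(-2) + 2^(-4) + 2^(-6) + 2^(-6) + 2^(-8) + 2^(-8) + 2^(-8)
    = 0.25 + 0.0625 + 0.015625 + 0.015625 + 0.00390625 + 0.00390625 + 0.00390625
    = 91/256 = 0.35546875
Since 0.35546875 <= 1, Kraft's inequality IS satisfied.
A prefix code with these lengths CAN exist.

Kraft sum = 0.35546875. Satisfied.


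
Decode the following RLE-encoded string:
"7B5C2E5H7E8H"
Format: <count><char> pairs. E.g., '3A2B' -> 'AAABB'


Expanding each <count><char> pair:
  7B -> 'BBBBBBB'
  5C -> 'CCCCC'
  2E -> 'EE'
  5H -> 'HHHHH'
  7E -> 'EEEEEEE'
  8H -> 'HHHHHHHH'

Decoded = BBBBBBBCCCCCEEHHHHHEEEEEEEHHHHHHHH


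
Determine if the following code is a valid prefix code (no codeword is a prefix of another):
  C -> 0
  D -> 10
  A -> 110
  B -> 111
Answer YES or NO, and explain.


Checking each pair (does one codeword prefix another?):
  C='0' vs D='10': no prefix
  C='0' vs A='110': no prefix
  C='0' vs B='111': no prefix
  D='10' vs C='0': no prefix
  D='10' vs A='110': no prefix
  D='10' vs B='111': no prefix
  A='110' vs C='0': no prefix
  A='110' vs D='10': no prefix
  A='110' vs B='111': no prefix
  B='111' vs C='0': no prefix
  B='111' vs D='10': no prefix
  B='111' vs A='110': no prefix
No violation found over all pairs.

YES -- this is a valid prefix code. No codeword is a prefix of any other codeword.


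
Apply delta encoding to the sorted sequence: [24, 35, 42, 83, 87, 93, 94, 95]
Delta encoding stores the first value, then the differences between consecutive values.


First value: 24
Deltas:
  35 - 24 = 11
  42 - 35 = 7
  83 - 42 = 41
  87 - 83 = 4
  93 - 87 = 6
  94 - 93 = 1
  95 - 94 = 1


Delta encoded: [24, 11, 7, 41, 4, 6, 1, 1]


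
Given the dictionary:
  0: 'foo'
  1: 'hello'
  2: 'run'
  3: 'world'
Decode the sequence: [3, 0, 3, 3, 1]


Look up each index in the dictionary:
  3 -> 'world'
  0 -> 'foo'
  3 -> 'world'
  3 -> 'world'
  1 -> 'hello'

Decoded: "world foo world world hello"


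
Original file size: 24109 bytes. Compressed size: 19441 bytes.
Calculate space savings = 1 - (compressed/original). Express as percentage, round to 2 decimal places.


ratio = compressed/original = 19441/24109 = 0.806379
savings = 1 - ratio = 1 - 0.806379 = 0.193621
as a percentage: 0.193621 * 100 = 19.36%

Space savings = 1 - 19441/24109 = 19.36%


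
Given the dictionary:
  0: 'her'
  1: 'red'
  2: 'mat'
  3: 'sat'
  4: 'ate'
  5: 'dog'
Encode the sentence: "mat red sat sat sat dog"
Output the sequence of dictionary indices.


Look up each word in the dictionary:
  'mat' -> 2
  'red' -> 1
  'sat' -> 3
  'sat' -> 3
  'sat' -> 3
  'dog' -> 5

Encoded: [2, 1, 3, 3, 3, 5]


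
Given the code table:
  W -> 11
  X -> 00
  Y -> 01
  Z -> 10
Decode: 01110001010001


Decoding:
01 -> Y
11 -> W
00 -> X
01 -> Y
01 -> Y
00 -> X
01 -> Y


Result: YWXYYXY


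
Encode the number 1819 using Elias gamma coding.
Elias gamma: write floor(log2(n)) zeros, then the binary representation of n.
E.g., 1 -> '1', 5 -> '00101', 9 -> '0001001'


num_bits = floor(log2(1819)) + 1 = 11
leading_zeros = num_bits - 1 = 10
binary(1819) = 11100011011

Elias gamma(1819) = '0000000000' + '11100011011' = 000000000011100011011 (21 bits)


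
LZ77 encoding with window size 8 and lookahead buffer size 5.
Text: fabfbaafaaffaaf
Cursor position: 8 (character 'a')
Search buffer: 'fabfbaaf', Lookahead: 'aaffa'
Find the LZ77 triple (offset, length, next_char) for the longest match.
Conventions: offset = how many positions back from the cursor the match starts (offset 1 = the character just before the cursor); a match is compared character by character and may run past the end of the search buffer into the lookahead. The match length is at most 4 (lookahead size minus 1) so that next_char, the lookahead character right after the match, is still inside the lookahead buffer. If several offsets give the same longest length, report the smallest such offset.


Try each offset into the search buffer:
  offset=1 (pos 7, char 'f'): match length 0
  offset=2 (pos 6, char 'a'): match length 1
  offset=3 (pos 5, char 'a'): match length 3
  offset=4 (pos 4, char 'b'): match length 0
  offset=5 (pos 3, char 'f'): match length 0
  offset=6 (pos 2, char 'b'): match length 0
  offset=7 (pos 1, char 'a'): match length 1
  offset=8 (pos 0, char 'f'): match length 0
Longest match has length 3 at offset 3.
next_char = character at position 8 + 3 = 11 -> 'f'

Best match: offset=3, length=3 (matching 'aaf' starting at position 5)
LZ77 triple: (3, 3, 'f')


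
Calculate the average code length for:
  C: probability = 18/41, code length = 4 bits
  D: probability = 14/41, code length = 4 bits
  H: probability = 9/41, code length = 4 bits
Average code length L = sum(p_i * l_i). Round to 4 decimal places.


Weighted contributions p_i * l_i:
  C: (18/41) * 4 = 72/41
  D: (14/41) * 4 = 56/41
  H: (9/41) * 4 = 36/41
Sum = (72 + 56 + 36)/41 = 164/41

L = 164/41 = 4.0000 bits/symbol


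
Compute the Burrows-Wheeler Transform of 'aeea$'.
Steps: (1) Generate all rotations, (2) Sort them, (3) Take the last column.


Rotations (sorted):
  0: $aeea -> last char: a
  1: a$aee -> last char: e
  2: aeea$ -> last char: $
  3: ea$ae -> last char: e
  4: eea$a -> last char: a


BWT = ae$ea


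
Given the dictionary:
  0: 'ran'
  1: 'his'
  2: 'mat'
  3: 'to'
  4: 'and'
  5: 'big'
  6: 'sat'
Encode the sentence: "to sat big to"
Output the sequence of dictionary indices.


Look up each word in the dictionary:
  'to' -> 3
  'sat' -> 6
  'big' -> 5
  'to' -> 3

Encoded: [3, 6, 5, 3]


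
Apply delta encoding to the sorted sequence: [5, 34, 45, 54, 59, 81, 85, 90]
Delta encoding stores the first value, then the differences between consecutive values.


First value: 5
Deltas:
  34 - 5 = 29
  45 - 34 = 11
  54 - 45 = 9
  59 - 54 = 5
  81 - 59 = 22
  85 - 81 = 4
  90 - 85 = 5


Delta encoded: [5, 29, 11, 9, 5, 22, 4, 5]


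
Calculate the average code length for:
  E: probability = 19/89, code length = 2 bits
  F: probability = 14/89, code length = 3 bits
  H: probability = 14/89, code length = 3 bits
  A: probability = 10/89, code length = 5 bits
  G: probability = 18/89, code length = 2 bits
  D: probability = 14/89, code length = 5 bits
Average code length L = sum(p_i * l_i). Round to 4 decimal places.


Weighted contributions p_i * l_i:
  E: (19/89) * 2 = 38/89
  F: (14/89) * 3 = 42/89
  H: (14/89) * 3 = 42/89
  A: (10/89) * 5 = 50/89
  G: (18/89) * 2 = 36/89
  D: (14/89) * 5 = 70/89
Sum = (38 + 42 + 42 + 50 + 36 + 70)/89 = 278/89

L = 278/89 = 3.1236 bits/symbol


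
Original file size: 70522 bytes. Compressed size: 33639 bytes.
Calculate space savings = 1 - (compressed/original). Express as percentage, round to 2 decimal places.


ratio = compressed/original = 33639/70522 = 0.477
savings = 1 - ratio = 1 - 0.477 = 0.523
as a percentage: 0.523 * 100 = 52.3%

Space savings = 1 - 33639/70522 = 52.3%


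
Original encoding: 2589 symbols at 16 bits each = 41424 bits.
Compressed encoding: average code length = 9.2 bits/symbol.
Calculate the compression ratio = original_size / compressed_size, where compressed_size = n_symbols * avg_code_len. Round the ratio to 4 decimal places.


original_size = n_symbols * orig_bits = 2589 * 16 = 41424 bits
compressed_size = n_symbols * avg_code_len = 2589 * 9.2 = 23818.8 bits
ratio = original_size / compressed_size = 41424 / 23818.8 = 1.7391

Compression ratio = 1.7391


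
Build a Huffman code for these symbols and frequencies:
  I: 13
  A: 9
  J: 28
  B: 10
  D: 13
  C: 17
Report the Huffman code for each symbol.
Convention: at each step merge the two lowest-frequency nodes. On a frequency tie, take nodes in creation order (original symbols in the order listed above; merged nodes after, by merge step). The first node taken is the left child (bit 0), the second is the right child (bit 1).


Huffman tree construction:
Step 1: Merge A(9) + B(10) = 19
Step 2: Merge I(13) + D(13) = 26
Step 3: Merge C(17) + (A+B)(19) = 36
Step 4: Merge (I+D)(26) + J(28) = 54
Step 5: Merge (C+(A+B))(36) + ((I+D)+J)(54) = 90
Read each symbol's code off the tree from the root (left child = 0, right child = 1).

Codes:
  I: 100 (length 3)
  A: 010 (length 3)
  J: 11 (length 2)
  B: 011 (length 3)
  D: 101 (length 3)
  C: 00 (length 2)
Average code length: 225/90 = 2.5000 bits/symbol


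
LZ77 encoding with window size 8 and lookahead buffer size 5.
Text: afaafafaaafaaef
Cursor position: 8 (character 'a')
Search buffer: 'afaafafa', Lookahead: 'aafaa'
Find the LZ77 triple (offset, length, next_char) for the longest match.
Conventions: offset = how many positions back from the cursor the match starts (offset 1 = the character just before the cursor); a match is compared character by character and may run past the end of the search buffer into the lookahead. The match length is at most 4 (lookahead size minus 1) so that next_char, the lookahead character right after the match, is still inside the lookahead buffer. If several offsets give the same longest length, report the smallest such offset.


Try each offset into the search buffer:
  offset=1 (pos 7, char 'a'): match length 2
  offset=2 (pos 6, char 'f'): match length 0
  offset=3 (pos 5, char 'a'): match length 1
  offset=4 (pos 4, char 'f'): match length 0
  offset=5 (pos 3, char 'a'): match length 1
  offset=6 (pos 2, char 'a'): match length 4
  offset=7 (pos 1, char 'f'): match length 0
  offset=8 (pos 0, char 'a'): match length 1
Longest match has length 4 at offset 6.
next_char = character at position 8 + 4 = 12 -> 'a'

Best match: offset=6, length=4 (matching 'aafa' starting at position 2)
LZ77 triple: (6, 4, 'a')


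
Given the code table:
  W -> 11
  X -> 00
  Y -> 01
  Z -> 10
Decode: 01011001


Decoding:
01 -> Y
01 -> Y
10 -> Z
01 -> Y


Result: YYZY


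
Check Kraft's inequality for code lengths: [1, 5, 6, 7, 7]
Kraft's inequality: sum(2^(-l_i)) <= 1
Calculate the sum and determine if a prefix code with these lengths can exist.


Sum = 2^(-1) + 2^(-5) + 2^(-6) + 2^(-7) + 2^(-7)
    = 0.5 + 0.03125 + 0.015625 + 0.0078125 + 0.0078125
    = 72/128 = 0.5625
Since 0.5625 <= 1, Kraft's inequality IS satisfied.
A prefix code with these lengths CAN exist.

Kraft sum = 0.5625. Satisfied.


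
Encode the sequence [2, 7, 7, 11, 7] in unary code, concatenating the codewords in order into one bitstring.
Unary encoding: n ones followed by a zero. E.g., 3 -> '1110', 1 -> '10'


Encode each number as n ones followed by a terminating 0:
  2 -> 110 (3 bits)
  7 -> 11111110 (8 bits)
  7 -> 11111110 (8 bits)
  11 -> 111111111110 (12 bits)
  7 -> 11111110 (8 bits)
Total length = 3 + 8 + 8 + 12 + 8 = 39 bits.

Unary([2, 7, 7, 11, 7]) = 110111111101111111011111111111011111110 (39 bits)


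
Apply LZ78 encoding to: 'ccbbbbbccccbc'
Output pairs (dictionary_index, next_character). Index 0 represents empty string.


LZ78 encoding steps:
Dictionary: {0: ''}
Step 1: w='' (idx 0), next='c' -> output (0, 'c'), add 'c' as idx 1
Step 2: w='c' (idx 1), next='b' -> output (1, 'b'), add 'cb' as idx 2
Step 3: w='' (idx 0), next='b' -> output (0, 'b'), add 'b' as idx 3
Step 4: w='b' (idx 3), next='b' -> output (3, 'b'), add 'bb' as idx 4
Step 5: w='b' (idx 3), next='c' -> output (3, 'c'), add 'bc' as idx 5
Step 6: w='c' (idx 1), next='c' -> output (1, 'c'), add 'cc' as idx 6
Step 7: w='cb' (idx 2), next='c' -> output (2, 'c'), add 'cbc' as idx 7


Encoded: [(0, 'c'), (1, 'b'), (0, 'b'), (3, 'b'), (3, 'c'), (1, 'c'), (2, 'c')]


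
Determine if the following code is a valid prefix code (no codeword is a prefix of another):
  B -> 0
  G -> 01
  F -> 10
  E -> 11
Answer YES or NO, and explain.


Checking each pair (does one codeword prefix another?):
  B='0' vs G='01': prefix -- VIOLATION

NO -- this is NOT a valid prefix code. B (0) is a prefix of G (01).


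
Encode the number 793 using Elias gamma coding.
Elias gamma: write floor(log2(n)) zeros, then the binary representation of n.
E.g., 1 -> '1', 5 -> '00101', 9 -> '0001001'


num_bits = floor(log2(793)) + 1 = 10
leading_zeros = num_bits - 1 = 9
binary(793) = 1100011001

Elias gamma(793) = '000000000' + '1100011001' = 0000000001100011001 (19 bits)


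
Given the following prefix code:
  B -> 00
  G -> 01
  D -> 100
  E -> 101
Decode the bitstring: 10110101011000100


Decoding step by step:
Bits 101 -> E
Bits 101 -> E
Bits 01 -> G
Bits 01 -> G
Bits 100 -> D
Bits 01 -> G
Bits 00 -> B


Decoded message: EEGGDGB


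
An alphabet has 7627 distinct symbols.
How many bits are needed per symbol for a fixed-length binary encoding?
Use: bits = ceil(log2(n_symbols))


log2(7627) = 12.8969
Bracket: 2^12 = 4096 < 7627 <= 2^13 = 8192
So ceil(log2(7627)) = 13

bits = ceil(log2(7627)) = ceil(12.8969) = 13 bits


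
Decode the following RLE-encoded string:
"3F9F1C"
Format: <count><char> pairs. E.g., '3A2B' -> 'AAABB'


Expanding each <count><char> pair:
  3F -> 'FFF'
  9F -> 'FFFFFFFFF'
  1C -> 'C'

Decoded = FFFFFFFFFFFFC


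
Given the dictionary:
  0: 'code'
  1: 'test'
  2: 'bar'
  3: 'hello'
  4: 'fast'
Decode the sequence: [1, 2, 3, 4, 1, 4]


Look up each index in the dictionary:
  1 -> 'test'
  2 -> 'bar'
  3 -> 'hello'
  4 -> 'fast'
  1 -> 'test'
  4 -> 'fast'

Decoded: "test bar hello fast test fast"


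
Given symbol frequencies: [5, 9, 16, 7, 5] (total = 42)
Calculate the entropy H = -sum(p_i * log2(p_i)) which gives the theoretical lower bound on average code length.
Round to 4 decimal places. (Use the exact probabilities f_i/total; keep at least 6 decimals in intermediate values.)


Per-symbol terms -p_i * log2(p_i) with p_i = f_i/42:
  p = 5/42 = 0.119048: log2(p) = -3.070389, -p*log2(p) = 0.365523
  p = 9/42 = 0.214286: log2(p) = -2.222392, -p*log2(p) = 0.476227
  p = 16/42 = 0.380952: log2(p) = -1.392317, -p*log2(p) = 0.530407
  p = 7/42 = 0.166667: log2(p) = -2.584963, -p*log2(p) = 0.430827
  p = 5/42 = 0.119048: log2(p) = -3.070389, -p*log2(p) = 0.365523
H = 0.365523 + 0.476227 + 0.530407 + 0.430827 + 0.365523 = 2.168507

H = 2.1685 bits/symbol


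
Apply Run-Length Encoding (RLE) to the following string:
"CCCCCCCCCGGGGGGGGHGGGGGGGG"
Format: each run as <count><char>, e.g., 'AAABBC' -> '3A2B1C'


Scanning runs left to right:
  i=0: run of 'C' x 9 -> '9C'
  i=9: run of 'G' x 8 -> '8G'
  i=17: run of 'H' x 1 -> '1H'
  i=18: run of 'G' x 8 -> '8G'

RLE = 9C8G1H8G


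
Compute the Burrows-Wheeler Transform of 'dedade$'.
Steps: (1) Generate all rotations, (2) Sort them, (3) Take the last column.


Rotations (sorted):
  0: $dedade -> last char: e
  1: ade$ded -> last char: d
  2: dade$de -> last char: e
  3: de$deda -> last char: a
  4: dedade$ -> last char: $
  5: e$dedad -> last char: d
  6: edade$d -> last char: d


BWT = edea$dd


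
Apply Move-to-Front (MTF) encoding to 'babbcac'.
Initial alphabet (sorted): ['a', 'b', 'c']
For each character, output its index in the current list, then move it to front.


MTF encoding:
'b': index 1 in ['a', 'b', 'c'] -> ['b', 'a', 'c']
'a': index 1 in ['b', 'a', 'c'] -> ['a', 'b', 'c']
'b': index 1 in ['a', 'b', 'c'] -> ['b', 'a', 'c']
'b': index 0 in ['b', 'a', 'c'] -> ['b', 'a', 'c']
'c': index 2 in ['b', 'a', 'c'] -> ['c', 'b', 'a']
'a': index 2 in ['c', 'b', 'a'] -> ['a', 'c', 'b']
'c': index 1 in ['a', 'c', 'b'] -> ['c', 'a', 'b']


Output: [1, 1, 1, 0, 2, 2, 1]


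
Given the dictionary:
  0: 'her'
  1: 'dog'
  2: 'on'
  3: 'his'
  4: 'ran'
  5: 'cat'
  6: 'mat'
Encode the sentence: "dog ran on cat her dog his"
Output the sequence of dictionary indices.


Look up each word in the dictionary:
  'dog' -> 1
  'ran' -> 4
  'on' -> 2
  'cat' -> 5
  'her' -> 0
  'dog' -> 1
  'his' -> 3

Encoded: [1, 4, 2, 5, 0, 1, 3]


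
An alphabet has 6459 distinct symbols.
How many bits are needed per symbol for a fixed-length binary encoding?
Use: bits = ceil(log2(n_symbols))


log2(6459) = 12.6571
Bracket: 2^12 = 4096 < 6459 <= 2^13 = 8192
So ceil(log2(6459)) = 13

bits = ceil(log2(6459)) = ceil(12.6571) = 13 bits


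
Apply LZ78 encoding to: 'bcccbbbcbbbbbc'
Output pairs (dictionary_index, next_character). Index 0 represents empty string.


LZ78 encoding steps:
Dictionary: {0: ''}
Step 1: w='' (idx 0), next='b' -> output (0, 'b'), add 'b' as idx 1
Step 2: w='' (idx 0), next='c' -> output (0, 'c'), add 'c' as idx 2
Step 3: w='c' (idx 2), next='c' -> output (2, 'c'), add 'cc' as idx 3
Step 4: w='b' (idx 1), next='b' -> output (1, 'b'), add 'bb' as idx 4
Step 5: w='b' (idx 1), next='c' -> output (1, 'c'), add 'bc' as idx 5
Step 6: w='bb' (idx 4), next='b' -> output (4, 'b'), add 'bbb' as idx 6
Step 7: w='bb' (idx 4), next='c' -> output (4, 'c'), add 'bbc' as idx 7


Encoded: [(0, 'b'), (0, 'c'), (2, 'c'), (1, 'b'), (1, 'c'), (4, 'b'), (4, 'c')]


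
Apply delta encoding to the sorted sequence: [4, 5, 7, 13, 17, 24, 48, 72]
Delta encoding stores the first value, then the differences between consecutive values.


First value: 4
Deltas:
  5 - 4 = 1
  7 - 5 = 2
  13 - 7 = 6
  17 - 13 = 4
  24 - 17 = 7
  48 - 24 = 24
  72 - 48 = 24


Delta encoded: [4, 1, 2, 6, 4, 7, 24, 24]


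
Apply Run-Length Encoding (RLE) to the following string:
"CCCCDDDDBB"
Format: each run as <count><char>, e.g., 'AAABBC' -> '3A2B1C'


Scanning runs left to right:
  i=0: run of 'C' x 4 -> '4C'
  i=4: run of 'D' x 4 -> '4D'
  i=8: run of 'B' x 2 -> '2B'

RLE = 4C4D2B


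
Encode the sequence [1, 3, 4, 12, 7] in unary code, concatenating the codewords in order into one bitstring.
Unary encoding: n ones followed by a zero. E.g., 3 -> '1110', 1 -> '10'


Encode each number as n ones followed by a terminating 0:
  1 -> 10 (2 bits)
  3 -> 1110 (4 bits)
  4 -> 11110 (5 bits)
  12 -> 1111111111110 (13 bits)
  7 -> 11111110 (8 bits)
Total length = 2 + 4 + 5 + 13 + 8 = 32 bits.

Unary([1, 3, 4, 12, 7]) = 10111011110111111111111011111110 (32 bits)


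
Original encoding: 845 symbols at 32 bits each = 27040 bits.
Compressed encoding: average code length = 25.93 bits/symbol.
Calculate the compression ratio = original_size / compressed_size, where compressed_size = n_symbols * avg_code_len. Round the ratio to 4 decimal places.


original_size = n_symbols * orig_bits = 845 * 32 = 27040 bits
compressed_size = n_symbols * avg_code_len = 845 * 25.93 = 21910.85 bits
ratio = original_size / compressed_size = 27040 / 21910.85 = 1.2341

Compression ratio = 1.2341
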